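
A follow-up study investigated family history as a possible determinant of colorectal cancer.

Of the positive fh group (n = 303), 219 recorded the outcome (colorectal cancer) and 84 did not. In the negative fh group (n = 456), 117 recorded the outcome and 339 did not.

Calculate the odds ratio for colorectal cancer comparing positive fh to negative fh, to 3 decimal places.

From the description: a = 219, b = 84, c = 117, d = 339.
OR = (a·d)/(b·c) = (219 × 339) / (84 × 117) = 74241 / 9828 = 7.55403
The odds of colorectal cancer are about 7.55 times as high in the positive fh group.

7.554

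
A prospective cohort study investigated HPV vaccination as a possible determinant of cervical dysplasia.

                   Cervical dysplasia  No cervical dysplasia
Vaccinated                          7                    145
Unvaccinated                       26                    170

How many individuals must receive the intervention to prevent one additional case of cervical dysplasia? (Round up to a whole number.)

Risk in treated group = 7/152 = 0.04605; risk in control = 26/196 = 0.13265.
Absolute risk reduction = 0.13265 − 0.04605 = 0.08660
NNT = 1 / ARR = 1 / 0.08660 = 11.547 → round up → 12

12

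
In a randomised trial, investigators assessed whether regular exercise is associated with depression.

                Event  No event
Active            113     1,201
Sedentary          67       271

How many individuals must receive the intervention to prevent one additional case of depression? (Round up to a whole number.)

Risk in treated group = 113/1314 = 0.08600; risk in control = 67/338 = 0.19822.
Absolute risk reduction = 0.19822 − 0.08600 = 0.11223
NNT = 1 / ARR = 1 / 0.11223 = 8.910 → round up → 9

9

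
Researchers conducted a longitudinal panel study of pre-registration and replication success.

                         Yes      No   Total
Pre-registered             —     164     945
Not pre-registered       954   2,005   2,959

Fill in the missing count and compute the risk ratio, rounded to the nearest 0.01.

2.56

The missing cell is in the exposed row: 945 − 164 = 781.
So a = 781, b = 164, c = 954, d = 2005.
RR = [a/(a+b)] / [c/(c+d)] = (781/945) / (954/2959) = 0.82646/0.32241 = 2.56340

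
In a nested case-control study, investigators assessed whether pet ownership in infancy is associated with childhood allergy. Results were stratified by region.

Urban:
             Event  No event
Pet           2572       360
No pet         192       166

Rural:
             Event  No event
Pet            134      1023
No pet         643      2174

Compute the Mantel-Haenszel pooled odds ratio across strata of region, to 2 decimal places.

OR_MH = Σ(aᵢdᵢ/nᵢ) / Σ(bᵢcᵢ/nᵢ), where nᵢ is the stratum total.
Stratum 1 (Urban): n = 3290; a·d/n = 2572·166/3290 = 129.7726; b·c/n = 360·192/3290 = 21.0091
Stratum 2 (Rural): n = 3974; a·d/n = 134·2174/3974 = 73.3055; b·c/n = 1023·643/3974 = 165.5232
OR_MH = (129.7726 + 73.3055) / (21.0091 + 165.5232) = 203.0781 / 186.5323 = 1.08870

1.09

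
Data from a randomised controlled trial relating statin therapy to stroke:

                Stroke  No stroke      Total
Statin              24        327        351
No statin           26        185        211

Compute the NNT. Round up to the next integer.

19

Risk in treated group = 24/351 = 0.06838; risk in control = 26/211 = 0.12322.
Absolute risk reduction = 0.12322 − 0.06838 = 0.05485
NNT = 1 / ARR = 1 / 0.05485 = 18.233 → round up → 19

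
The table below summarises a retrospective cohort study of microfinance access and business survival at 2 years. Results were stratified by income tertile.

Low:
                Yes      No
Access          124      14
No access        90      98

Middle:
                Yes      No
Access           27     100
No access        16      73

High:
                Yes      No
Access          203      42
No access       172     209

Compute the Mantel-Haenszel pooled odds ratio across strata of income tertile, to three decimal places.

OR_MH = Σ(aᵢdᵢ/nᵢ) / Σ(bᵢcᵢ/nᵢ), where nᵢ is the stratum total.
Stratum 1 (Low): n = 326; a·d/n = 124·98/326 = 37.2761; b·c/n = 14·90/326 = 3.8650
Stratum 2 (Middle): n = 216; a·d/n = 27·73/216 = 9.1250; b·c/n = 100·16/216 = 7.4074
Stratum 3 (High): n = 626; a·d/n = 203·209/626 = 67.7748; b·c/n = 42·172/626 = 11.5399
OR_MH = (37.2761 + 9.1250 + 67.7748) / (3.8650 + 7.4074 + 11.5399) = 114.1758 / 22.8124 = 5.00500

5.005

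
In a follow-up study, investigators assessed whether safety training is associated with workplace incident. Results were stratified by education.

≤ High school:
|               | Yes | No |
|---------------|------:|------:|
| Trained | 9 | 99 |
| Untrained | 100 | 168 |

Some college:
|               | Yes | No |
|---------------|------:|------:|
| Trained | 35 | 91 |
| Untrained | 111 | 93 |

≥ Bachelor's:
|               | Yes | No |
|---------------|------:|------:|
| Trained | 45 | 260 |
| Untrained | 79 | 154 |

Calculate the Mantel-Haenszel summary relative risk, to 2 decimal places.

RR_MH = Σ(aᵢ·n₀ᵢ/nᵢ) / Σ(cᵢ·n₁ᵢ/nᵢ), with n₁ᵢ = aᵢ+bᵢ (exposed), n₀ᵢ = cᵢ+dᵢ (unexposed), nᵢ = n₁ᵢ+n₀ᵢ.
Stratum 1 (≤ High school): n₁ = 108, n₀ = 268, n = 376; a·n₀/n = 9·268/376 = 6.4149; c·n₁/n = 100·108/376 = 28.7234
Stratum 2 (Some college): n₁ = 126, n₀ = 204, n = 330; a·n₀/n = 35·204/330 = 21.6364; c·n₁/n = 111·126/330 = 42.3818
Stratum 3 (≥ Bachelor's): n₁ = 305, n₀ = 233, n = 538; a·n₀/n = 45·233/538 = 19.4888; c·n₁/n = 79·305/538 = 44.7862
RR_MH = (6.4149 + 21.6364 + 19.4888) / (28.7234 + 42.3818 + 44.7862) = 47.5401 / 115.8915 = 0.41021

0.41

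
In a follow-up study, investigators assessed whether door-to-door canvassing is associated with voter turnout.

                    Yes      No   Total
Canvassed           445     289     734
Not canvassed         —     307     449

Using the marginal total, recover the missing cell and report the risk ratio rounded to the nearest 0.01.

The missing cell is in the unexposed row: 449 − 307 = 142.
So a = 445, b = 289, c = 142, d = 307.
RR = [a/(a+b)] / [c/(c+d)] = (445/734) / (142/449) = 0.60627/0.31626 = 1.91700

1.92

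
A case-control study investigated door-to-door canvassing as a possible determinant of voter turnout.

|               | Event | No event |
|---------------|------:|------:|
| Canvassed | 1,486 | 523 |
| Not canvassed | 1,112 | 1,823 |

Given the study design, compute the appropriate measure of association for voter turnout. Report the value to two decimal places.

Cells: a = 1486, b = 523, c = 1112, d = 1823.
This is a case-control study: participants were sampled on outcome status, so risks in the source population cannot be estimated directly — relative risk is not valid here. The odds ratio is the appropriate measure.
OR = (a·d)/(b·c) = (1486 × 1823) / (523 × 1112) = 2708978 / 581576 = 4.65799

4.66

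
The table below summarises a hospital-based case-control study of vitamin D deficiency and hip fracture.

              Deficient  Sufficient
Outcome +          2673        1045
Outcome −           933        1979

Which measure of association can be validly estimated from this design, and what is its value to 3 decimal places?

Reading the table with exposure as columns: a = 2673 (Deficient, case), b = 933 (Deficient, non-case), c = 1045 (Sufficient, case), d = 1979.
This is a hospital-based case-control study: participants were sampled on outcome status, so risks in the source population cannot be estimated directly — relative risk is not valid here. The odds ratio is the appropriate measure.
OR = (a·d)/(b·c) = (2673 × 1979) / (933 × 1045) = 5289867 / 974985 = 5.42559

5.426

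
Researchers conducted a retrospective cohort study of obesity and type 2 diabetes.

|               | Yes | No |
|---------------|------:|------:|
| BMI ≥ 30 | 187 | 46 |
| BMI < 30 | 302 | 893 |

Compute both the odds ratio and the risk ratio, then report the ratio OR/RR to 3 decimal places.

Cells: a = 187, b = 46, c = 302, d = 893.
OR = (187·893)/(46·302) = 166991/13892 = 12.02066
Risk in exposed = 187/233 = 0.80258; risk in unexposed = 302/1195 = 0.25272; RR = 3.17575
OR/RR = 12.02066 / 3.17575 = 3.78514
The outcome is not rare, so the OR lies further from 1 than the RR.

3.785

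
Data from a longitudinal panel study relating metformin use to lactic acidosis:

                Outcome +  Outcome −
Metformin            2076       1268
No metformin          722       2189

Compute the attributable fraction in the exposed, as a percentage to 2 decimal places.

Cells: a = 2076, b = 1268, c = 722, d = 2189.
Risk in exposed = 2076/3344 = 0.62081; risk in unexposed = 722/2911 = 0.24802.
RR = 0.62081/0.24802 = 2.50303
AR% = (RR − 1)/RR × 100 = (2.50303 − 1)/2.50303 × 100 = 60.0484%

60.05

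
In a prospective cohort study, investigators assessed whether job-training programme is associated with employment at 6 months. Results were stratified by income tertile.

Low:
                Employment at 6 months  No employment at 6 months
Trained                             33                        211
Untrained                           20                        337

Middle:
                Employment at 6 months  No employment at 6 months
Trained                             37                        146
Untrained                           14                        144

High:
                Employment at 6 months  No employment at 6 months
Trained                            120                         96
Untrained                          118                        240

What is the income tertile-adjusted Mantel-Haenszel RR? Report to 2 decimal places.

RR_MH = Σ(aᵢ·n₀ᵢ/nᵢ) / Σ(cᵢ·n₁ᵢ/nᵢ), with n₁ᵢ = aᵢ+bᵢ (exposed), n₀ᵢ = cᵢ+dᵢ (unexposed), nᵢ = n₁ᵢ+n₀ᵢ.
Stratum 1 (Low): n₁ = 244, n₀ = 357, n = 601; a·n₀/n = 33·357/601 = 19.6023; c·n₁/n = 20·244/601 = 8.1198
Stratum 2 (Middle): n₁ = 183, n₀ = 158, n = 341; a·n₀/n = 37·158/341 = 17.1437; c·n₁/n = 14·183/341 = 7.5132
Stratum 3 (High): n₁ = 216, n₀ = 358, n = 574; a·n₀/n = 120·358/574 = 74.8432; c·n₁/n = 118·216/574 = 44.4042
RR_MH = (19.6023 + 17.1437 + 74.8432) / (8.1198 + 7.5132 + 44.4042) = 111.5892 / 60.0372 = 1.85867

1.86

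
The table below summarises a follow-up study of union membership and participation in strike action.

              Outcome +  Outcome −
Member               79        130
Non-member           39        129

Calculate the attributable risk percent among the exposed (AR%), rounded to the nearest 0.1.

38.6

Cells: a = 79, b = 130, c = 39, d = 129.
Risk in exposed = 79/209 = 0.37799; risk in unexposed = 39/168 = 0.23214.
RR = 0.37799/0.23214 = 1.62827
AR% = (RR − 1)/RR × 100 = (1.62827 − 1)/1.62827 × 100 = 38.5850%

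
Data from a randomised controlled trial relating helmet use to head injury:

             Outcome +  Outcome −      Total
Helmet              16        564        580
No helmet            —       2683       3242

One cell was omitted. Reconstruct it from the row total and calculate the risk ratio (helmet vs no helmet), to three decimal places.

The missing cell is in the unexposed row: 3242 − 2683 = 559.
So a = 16, b = 564, c = 559, d = 2683.
RR = [a/(a+b)] / [c/(c+d)] = (16/580) / (559/3242) = 0.02759/0.17242 = 0.15999

0.160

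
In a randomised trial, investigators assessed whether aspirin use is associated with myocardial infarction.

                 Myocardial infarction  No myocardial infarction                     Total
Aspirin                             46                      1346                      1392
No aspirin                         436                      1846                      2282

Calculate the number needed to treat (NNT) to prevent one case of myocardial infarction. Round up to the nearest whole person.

7

Risk in treated group = 46/1392 = 0.03305; risk in control = 436/2282 = 0.19106.
Absolute risk reduction = 0.19106 − 0.03305 = 0.15801
NNT = 1 / ARR = 1 / 0.15801 = 6.329 → round up → 7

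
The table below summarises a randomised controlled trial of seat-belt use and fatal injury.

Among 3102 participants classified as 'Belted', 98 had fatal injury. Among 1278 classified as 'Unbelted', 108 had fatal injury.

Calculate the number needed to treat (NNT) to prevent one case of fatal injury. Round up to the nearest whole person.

19

Risk in treated group = 98/3102 = 0.03159; risk in control = 108/1278 = 0.08451.
Absolute risk reduction = 0.08451 − 0.03159 = 0.05291
NNT = 1 / ARR = 1 / 0.05291 = 18.898 → round up → 19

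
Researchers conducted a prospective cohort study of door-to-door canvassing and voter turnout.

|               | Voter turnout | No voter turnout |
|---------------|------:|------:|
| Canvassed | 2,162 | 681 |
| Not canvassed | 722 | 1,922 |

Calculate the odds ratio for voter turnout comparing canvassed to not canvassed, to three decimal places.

8.451

Cells: a = 2162, b = 681, c = 722, d = 1922.
OR = (a·d)/(b·c) = (2162 × 1922) / (681 × 722) = 4155364 / 491682 = 8.45132
The odds of voter turnout are about 8.45 times as high in the canvassed group.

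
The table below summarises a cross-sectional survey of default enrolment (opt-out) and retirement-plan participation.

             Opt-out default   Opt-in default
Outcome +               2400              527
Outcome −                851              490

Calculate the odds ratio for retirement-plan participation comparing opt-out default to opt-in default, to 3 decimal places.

2.622

Reading the table with exposure as columns: a = 2400 (Opt-out default, case), b = 851 (Opt-out default, non-case), c = 527 (Opt-in default, case), d = 490.
OR = (a·d)/(b·c) = (2400 × 490) / (851 × 527) = 1176000 / 448477 = 2.62221
The odds of retirement-plan participation are about 2.62 times as high in the opt-out default group.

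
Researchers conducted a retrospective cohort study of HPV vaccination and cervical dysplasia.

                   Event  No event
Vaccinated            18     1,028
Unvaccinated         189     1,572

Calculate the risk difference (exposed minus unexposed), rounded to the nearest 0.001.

-0.090

Cells: a = 18, b = 1028, c = 189, d = 1572.
Risk in exposed = 18/1046 = 0.017208; risk in unexposed = 189/1761 = 0.107325.
Risk difference = 0.017208 − 0.107325 = -0.090117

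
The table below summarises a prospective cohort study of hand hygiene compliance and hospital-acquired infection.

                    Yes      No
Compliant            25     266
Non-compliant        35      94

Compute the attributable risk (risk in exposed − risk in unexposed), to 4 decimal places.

Cells: a = 25, b = 266, c = 35, d = 94.
Risk in exposed = 25/291 = 0.085911; risk in unexposed = 35/129 = 0.271318.
Risk difference = 0.085911 − 0.271318 = -0.185407

-0.1854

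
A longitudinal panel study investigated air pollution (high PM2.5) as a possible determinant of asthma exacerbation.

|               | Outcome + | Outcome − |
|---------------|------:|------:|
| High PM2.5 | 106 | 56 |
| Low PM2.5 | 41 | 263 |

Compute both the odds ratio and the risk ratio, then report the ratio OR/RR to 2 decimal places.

Cells: a = 106, b = 56, c = 41, d = 263.
OR = (106·263)/(56·41) = 27878/2296 = 12.14199
Risk in exposed = 106/162 = 0.65432; risk in unexposed = 41/304 = 0.13487; RR = 4.85155
OR/RR = 12.14199 / 4.85155 = 2.50270
The outcome is not rare, so the OR lies further from 1 than the RR.

2.50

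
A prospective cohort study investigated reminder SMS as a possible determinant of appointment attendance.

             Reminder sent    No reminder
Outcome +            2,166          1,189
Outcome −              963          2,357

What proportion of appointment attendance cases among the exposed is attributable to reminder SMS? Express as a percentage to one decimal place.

Reading the table with exposure as columns: a = 2166 (Reminder sent, case), b = 963 (Reminder sent, non-case), c = 1189 (No reminder, case), d = 2357.
Risk in exposed = 2166/3129 = 0.69223; risk in unexposed = 1189/3546 = 0.33531.
RR = 0.69223/0.33531 = 2.06448
AR% = (RR − 1)/RR × 100 = (2.06448 − 1)/2.06448 × 100 = 51.5616%

51.6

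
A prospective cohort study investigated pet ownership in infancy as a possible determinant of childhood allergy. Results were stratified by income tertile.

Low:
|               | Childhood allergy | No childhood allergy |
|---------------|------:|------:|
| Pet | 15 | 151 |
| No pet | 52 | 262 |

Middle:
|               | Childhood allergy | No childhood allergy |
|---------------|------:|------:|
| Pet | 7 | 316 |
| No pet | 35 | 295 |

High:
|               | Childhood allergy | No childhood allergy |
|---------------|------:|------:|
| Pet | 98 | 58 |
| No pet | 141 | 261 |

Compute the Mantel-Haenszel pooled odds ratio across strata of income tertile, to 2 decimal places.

OR_MH = Σ(aᵢdᵢ/nᵢ) / Σ(bᵢcᵢ/nᵢ), where nᵢ is the stratum total.
Stratum 1 (Low): n = 480; a·d/n = 15·262/480 = 8.1875; b·c/n = 151·52/480 = 16.3583
Stratum 2 (Middle): n = 653; a·d/n = 7·295/653 = 3.1623; b·c/n = 316·35/653 = 16.9372
Stratum 3 (High): n = 558; a·d/n = 98·261/558 = 45.8387; b·c/n = 58·141/558 = 14.6559
OR_MH = (8.1875 + 3.1623 + 45.8387) / (16.3583 + 16.9372 + 14.6559) = 57.1885 / 47.9515 = 1.19263

1.19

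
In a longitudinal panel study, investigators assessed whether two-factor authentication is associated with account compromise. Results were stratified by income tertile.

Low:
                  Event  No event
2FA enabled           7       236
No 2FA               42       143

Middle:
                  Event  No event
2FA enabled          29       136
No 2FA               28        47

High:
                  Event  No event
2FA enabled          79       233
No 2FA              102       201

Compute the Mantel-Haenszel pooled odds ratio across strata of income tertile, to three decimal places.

0.436

OR_MH = Σ(aᵢdᵢ/nᵢ) / Σ(bᵢcᵢ/nᵢ), where nᵢ is the stratum total.
Stratum 1 (Low): n = 428; a·d/n = 7·143/428 = 2.3388; b·c/n = 236·42/428 = 23.1589
Stratum 2 (Middle): n = 240; a·d/n = 29·47/240 = 5.6792; b·c/n = 136·28/240 = 15.8667
Stratum 3 (High): n = 615; a·d/n = 79·201/615 = 25.8195; b·c/n = 233·102/615 = 38.6439
OR_MH = (2.3388 + 5.6792 + 25.8195) / (23.1589 + 15.8667 + 38.6439) = 33.8375 / 77.6694 = 0.43566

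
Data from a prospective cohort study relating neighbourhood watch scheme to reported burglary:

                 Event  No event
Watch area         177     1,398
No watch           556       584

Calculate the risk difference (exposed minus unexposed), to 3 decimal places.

Cells: a = 177, b = 1398, c = 556, d = 584.
Risk in exposed = 177/1575 = 0.112381; risk in unexposed = 556/1140 = 0.487719.
Risk difference = 0.112381 − 0.487719 = -0.375338

-0.375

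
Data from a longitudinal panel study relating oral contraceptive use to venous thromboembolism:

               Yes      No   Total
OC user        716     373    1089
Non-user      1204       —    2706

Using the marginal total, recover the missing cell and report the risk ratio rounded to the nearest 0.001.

The missing cell is in the unexposed row: 2706 − 1204 = 1502.
So a = 716, b = 373, c = 1204, d = 1502.
RR = [a/(a+b)] / [c/(c+d)] = (716/1089) / (1204/2706) = 0.65748/0.44494 = 1.47770

1.478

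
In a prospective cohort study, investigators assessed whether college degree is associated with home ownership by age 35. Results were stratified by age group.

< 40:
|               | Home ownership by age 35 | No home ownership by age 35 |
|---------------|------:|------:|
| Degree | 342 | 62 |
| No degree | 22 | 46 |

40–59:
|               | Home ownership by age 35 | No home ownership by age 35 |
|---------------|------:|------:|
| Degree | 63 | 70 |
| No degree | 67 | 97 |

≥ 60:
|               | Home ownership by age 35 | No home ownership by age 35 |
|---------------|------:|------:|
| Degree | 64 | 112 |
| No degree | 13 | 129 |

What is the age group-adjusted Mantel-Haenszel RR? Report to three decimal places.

RR_MH = Σ(aᵢ·n₀ᵢ/nᵢ) / Σ(cᵢ·n₁ᵢ/nᵢ), with n₁ᵢ = aᵢ+bᵢ (exposed), n₀ᵢ = cᵢ+dᵢ (unexposed), nᵢ = n₁ᵢ+n₀ᵢ.
Stratum 1 (< 40): n₁ = 404, n₀ = 68, n = 472; a·n₀/n = 342·68/472 = 49.2712; c·n₁/n = 22·404/472 = 18.8305
Stratum 2 (40–59): n₁ = 133, n₀ = 164, n = 297; a·n₀/n = 63·164/297 = 34.7879; c·n₁/n = 67·133/297 = 30.0034
Stratum 3 (≥ 60): n₁ = 176, n₀ = 142, n = 318; a·n₀/n = 64·142/318 = 28.5786; c·n₁/n = 13·176/318 = 7.1950
RR_MH = (49.2712 + 34.7879 + 28.5786) / (18.8305 + 30.0034 + 7.1950) = 112.6377 / 56.0288 = 2.01035

2.010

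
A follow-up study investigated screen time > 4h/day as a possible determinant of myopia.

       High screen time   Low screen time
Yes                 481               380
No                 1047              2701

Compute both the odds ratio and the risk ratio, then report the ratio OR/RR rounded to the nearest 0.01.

Reading the table with exposure as columns: a = 481 (High screen time, case), b = 1047 (High screen time, non-case), c = 380 (Low screen time, case), d = 2701.
OR = (481·2701)/(1047·380) = 1299181/397860 = 3.26542
Risk in exposed = 481/1528 = 0.31479; risk in unexposed = 380/3081 = 0.12334; RR = 2.55229
OR/RR = 3.26542 / 2.55229 = 1.27941
The outcome is not rare, so the OR lies further from 1 than the RR.

1.28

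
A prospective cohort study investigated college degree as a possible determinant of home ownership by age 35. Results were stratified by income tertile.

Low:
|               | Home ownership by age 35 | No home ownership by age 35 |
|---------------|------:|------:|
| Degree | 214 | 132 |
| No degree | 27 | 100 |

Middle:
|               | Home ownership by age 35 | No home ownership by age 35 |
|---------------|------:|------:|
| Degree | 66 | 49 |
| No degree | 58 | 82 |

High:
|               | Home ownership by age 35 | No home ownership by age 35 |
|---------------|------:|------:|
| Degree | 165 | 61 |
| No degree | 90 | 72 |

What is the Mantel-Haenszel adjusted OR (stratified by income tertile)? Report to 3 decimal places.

2.957

OR_MH = Σ(aᵢdᵢ/nᵢ) / Σ(bᵢcᵢ/nᵢ), where nᵢ is the stratum total.
Stratum 1 (Low): n = 473; a·d/n = 214·100/473 = 45.2431; b·c/n = 132·27/473 = 7.5349
Stratum 2 (Middle): n = 255; a·d/n = 66·82/255 = 21.2235; b·c/n = 49·58/255 = 11.1451
Stratum 3 (High): n = 388; a·d/n = 165·72/388 = 30.6186; b·c/n = 61·90/388 = 14.1495
OR_MH = (45.2431 + 21.2235 + 30.6186) / (7.5349 + 11.1451 + 14.1495) = 97.0852 / 32.8295 = 2.95726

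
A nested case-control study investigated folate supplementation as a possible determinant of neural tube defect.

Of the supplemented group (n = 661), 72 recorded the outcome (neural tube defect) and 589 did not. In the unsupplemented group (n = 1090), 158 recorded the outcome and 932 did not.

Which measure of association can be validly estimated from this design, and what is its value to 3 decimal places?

0.721

From the description: a = 72, b = 589, c = 158, d = 932.
This is a nested case-control study: participants were sampled on outcome status, so risks in the source population cannot be estimated directly — relative risk is not valid here. The odds ratio is the appropriate measure.
OR = (a·d)/(b·c) = (72 × 932) / (589 × 158) = 67104 / 93062 = 0.72107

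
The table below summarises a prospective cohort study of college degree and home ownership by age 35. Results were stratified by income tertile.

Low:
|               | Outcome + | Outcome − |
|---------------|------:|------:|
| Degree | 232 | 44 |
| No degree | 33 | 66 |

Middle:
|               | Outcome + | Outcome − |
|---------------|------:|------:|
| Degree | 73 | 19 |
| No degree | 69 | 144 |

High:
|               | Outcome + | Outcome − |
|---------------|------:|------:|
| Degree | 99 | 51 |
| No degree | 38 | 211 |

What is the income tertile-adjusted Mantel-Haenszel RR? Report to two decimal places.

RR_MH = Σ(aᵢ·n₀ᵢ/nᵢ) / Σ(cᵢ·n₁ᵢ/nᵢ), with n₁ᵢ = aᵢ+bᵢ (exposed), n₀ᵢ = cᵢ+dᵢ (unexposed), nᵢ = n₁ᵢ+n₀ᵢ.
Stratum 1 (Low): n₁ = 276, n₀ = 99, n = 375; a·n₀/n = 232·99/375 = 61.2480; c·n₁/n = 33·276/375 = 24.2880
Stratum 2 (Middle): n₁ = 92, n₀ = 213, n = 305; a·n₀/n = 73·213/305 = 50.9803; c·n₁/n = 69·92/305 = 20.8131
Stratum 3 (High): n₁ = 150, n₀ = 249, n = 399; a·n₀/n = 99·249/399 = 61.7820; c·n₁/n = 38·150/399 = 14.2857
RR_MH = (61.2480 + 50.9803 + 61.7820) / (24.2880 + 20.8131 + 14.2857) = 174.0103 / 59.3868 = 2.93012

2.93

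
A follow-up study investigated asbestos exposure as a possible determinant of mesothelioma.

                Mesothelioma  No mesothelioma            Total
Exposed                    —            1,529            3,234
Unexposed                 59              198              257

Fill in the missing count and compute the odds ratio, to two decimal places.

3.74

The missing cell is in the exposed row: 3234 − 1529 = 1705.
So a = 1705, b = 1529, c = 59, d = 198.
OR = (a·d)/(b·c) = (1705 × 198) / (1529 × 59) = 337590 / 90211 = 3.74223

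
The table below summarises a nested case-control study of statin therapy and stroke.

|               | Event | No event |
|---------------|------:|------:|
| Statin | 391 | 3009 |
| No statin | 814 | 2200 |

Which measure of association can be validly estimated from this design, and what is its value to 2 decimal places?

Cells: a = 391, b = 3009, c = 814, d = 2200.
This is a nested case-control study: participants were sampled on outcome status, so risks in the source population cannot be estimated directly — relative risk is not valid here. The odds ratio is the appropriate measure.
OR = (a·d)/(b·c) = (391 × 2200) / (3009 × 814) = 860200 / 2449326 = 0.35120

0.35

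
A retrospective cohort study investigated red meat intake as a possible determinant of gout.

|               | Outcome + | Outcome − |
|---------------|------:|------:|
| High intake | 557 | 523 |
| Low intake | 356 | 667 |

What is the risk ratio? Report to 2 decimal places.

Cells: a = 557, b = 523, c = 356, d = 667.
Risk in exposed = 557/1080 = 0.51574; risk in unexposed = 356/1023 = 0.34800.
RR = 0.51574 / 0.34800 = 1.48203
The risk among the exposed is 1.48 times that among the unexposed.

1.48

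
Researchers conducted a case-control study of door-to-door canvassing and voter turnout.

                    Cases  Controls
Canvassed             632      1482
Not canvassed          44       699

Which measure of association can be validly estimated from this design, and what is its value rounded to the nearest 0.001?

6.775

Cells: a = 632, b = 1482, c = 44, d = 699.
This is a case-control study: participants were sampled on outcome status, so risks in the source population cannot be estimated directly — relative risk is not valid here. The odds ratio is the appropriate measure.
OR = (a·d)/(b·c) = (632 × 699) / (1482 × 44) = 441768 / 65208 = 6.77475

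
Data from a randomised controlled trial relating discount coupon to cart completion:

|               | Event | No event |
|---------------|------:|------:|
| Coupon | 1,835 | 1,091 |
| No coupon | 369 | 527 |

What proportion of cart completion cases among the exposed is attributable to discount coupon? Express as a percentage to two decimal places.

34.33

Cells: a = 1835, b = 1091, c = 369, d = 527.
Risk in exposed = 1835/2926 = 0.62714; risk in unexposed = 369/896 = 0.41183.
RR = 0.62714/0.41183 = 1.52280
AR% = (RR − 1)/RR × 100 = (1.52280 − 1)/1.52280 × 100 = 34.3316%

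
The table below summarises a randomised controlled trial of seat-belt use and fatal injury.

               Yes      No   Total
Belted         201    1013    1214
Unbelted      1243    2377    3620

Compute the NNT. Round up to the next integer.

6

Risk in treated group = 201/1214 = 0.16557; risk in control = 1243/3620 = 0.34337.
Absolute risk reduction = 0.34337 − 0.16557 = 0.17780
NNT = 1 / ARR = 1 / 0.17780 = 5.624 → round up → 6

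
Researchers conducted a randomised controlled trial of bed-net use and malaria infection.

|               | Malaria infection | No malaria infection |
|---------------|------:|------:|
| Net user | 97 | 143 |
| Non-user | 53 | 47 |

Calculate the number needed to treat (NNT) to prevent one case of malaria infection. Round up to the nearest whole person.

8

Risk in treated group = 97/240 = 0.40417; risk in control = 53/100 = 0.53000.
Absolute risk reduction = 0.53000 − 0.40417 = 0.12583
NNT = 1 / ARR = 1 / 0.12583 = 7.947 → round up → 8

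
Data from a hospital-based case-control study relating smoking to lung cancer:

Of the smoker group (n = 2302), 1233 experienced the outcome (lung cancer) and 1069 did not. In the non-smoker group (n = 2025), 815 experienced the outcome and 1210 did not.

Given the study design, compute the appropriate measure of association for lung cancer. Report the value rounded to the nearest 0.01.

1.71

From the description: a = 1233, b = 1069, c = 815, d = 1210.
This is a hospital-based case-control study: participants were sampled on outcome status, so risks in the source population cannot be estimated directly — relative risk is not valid here. The odds ratio is the appropriate measure.
OR = (a·d)/(b·c) = (1233 × 1210) / (1069 × 815) = 1491930 / 871235 = 1.71243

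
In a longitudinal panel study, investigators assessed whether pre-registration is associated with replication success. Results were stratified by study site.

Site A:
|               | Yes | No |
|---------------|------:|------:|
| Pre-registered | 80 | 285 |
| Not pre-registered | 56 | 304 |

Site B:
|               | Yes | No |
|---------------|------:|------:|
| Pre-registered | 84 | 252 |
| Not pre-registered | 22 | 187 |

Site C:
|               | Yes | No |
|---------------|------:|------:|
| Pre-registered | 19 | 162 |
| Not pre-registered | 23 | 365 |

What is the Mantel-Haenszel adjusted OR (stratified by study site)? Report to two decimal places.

1.92

OR_MH = Σ(aᵢdᵢ/nᵢ) / Σ(bᵢcᵢ/nᵢ), where nᵢ is the stratum total.
Stratum 1 (Site A): n = 725; a·d/n = 80·304/725 = 33.5448; b·c/n = 285·56/725 = 22.0138
Stratum 2 (Site B): n = 545; a·d/n = 84·187/545 = 28.8220; b·c/n = 252·22/545 = 10.1725
Stratum 3 (Site C): n = 569; a·d/n = 19·365/569 = 12.1880; b·c/n = 162·23/569 = 6.5483
OR_MH = (33.5448 + 28.8220 + 12.1880) / (22.0138 + 10.1725 + 6.5483) = 74.5549 / 38.7346 = 1.92476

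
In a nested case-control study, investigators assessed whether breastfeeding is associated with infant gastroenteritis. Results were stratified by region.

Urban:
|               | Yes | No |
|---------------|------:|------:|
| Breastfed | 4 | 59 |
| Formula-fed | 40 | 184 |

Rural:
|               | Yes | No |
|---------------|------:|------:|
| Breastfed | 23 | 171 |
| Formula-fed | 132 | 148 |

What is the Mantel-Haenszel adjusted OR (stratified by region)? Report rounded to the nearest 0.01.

0.17

OR_MH = Σ(aᵢdᵢ/nᵢ) / Σ(bᵢcᵢ/nᵢ), where nᵢ is the stratum total.
Stratum 1 (Urban): n = 287; a·d/n = 4·184/287 = 2.5645; b·c/n = 59·40/287 = 8.2230
Stratum 2 (Rural): n = 474; a·d/n = 23·148/474 = 7.1814; b·c/n = 171·132/474 = 47.6203
OR_MH = (2.5645 + 7.1814) / (8.2230 + 47.6203) = 9.7459 / 55.8432 = 0.17452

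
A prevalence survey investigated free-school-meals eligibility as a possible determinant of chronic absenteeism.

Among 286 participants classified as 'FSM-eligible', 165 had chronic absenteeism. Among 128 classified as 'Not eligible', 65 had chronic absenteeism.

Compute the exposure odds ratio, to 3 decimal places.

From the description: a = 165, b = 121, c = 65, d = 63.
OR = (a·d)/(b·c) = (165 × 63) / (121 × 65) = 10395 / 7865 = 1.32168
The odds of chronic absenteeism are about 1.32 times as high in the fsm-eligible group.

1.322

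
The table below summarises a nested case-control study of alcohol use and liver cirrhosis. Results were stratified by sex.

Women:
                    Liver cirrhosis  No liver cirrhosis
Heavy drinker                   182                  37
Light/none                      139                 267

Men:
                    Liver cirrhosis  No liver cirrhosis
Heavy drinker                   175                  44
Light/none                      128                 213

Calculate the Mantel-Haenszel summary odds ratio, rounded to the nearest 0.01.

7.89

OR_MH = Σ(aᵢdᵢ/nᵢ) / Σ(bᵢcᵢ/nᵢ), where nᵢ is the stratum total.
Stratum 1 (Women): n = 625; a·d/n = 182·267/625 = 77.7504; b·c/n = 37·139/625 = 8.2288
Stratum 2 (Men): n = 560; a·d/n = 175·213/560 = 66.5625; b·c/n = 44·128/560 = 10.0571
OR_MH = (77.7504 + 66.5625) / (8.2288 + 10.0571) = 144.3129 / 18.2859 = 7.89201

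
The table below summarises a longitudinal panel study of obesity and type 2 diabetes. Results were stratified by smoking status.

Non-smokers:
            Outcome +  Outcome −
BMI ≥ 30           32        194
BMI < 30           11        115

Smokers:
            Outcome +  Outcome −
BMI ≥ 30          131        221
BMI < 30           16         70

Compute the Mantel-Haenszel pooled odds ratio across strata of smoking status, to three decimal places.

2.221

OR_MH = Σ(aᵢdᵢ/nᵢ) / Σ(bᵢcᵢ/nᵢ), where nᵢ is the stratum total.
Stratum 1 (Non-smokers): n = 352; a·d/n = 32·115/352 = 10.4545; b·c/n = 194·11/352 = 6.0625
Stratum 2 (Smokers): n = 438; a·d/n = 131·70/438 = 20.9361; b·c/n = 221·16/438 = 8.0731
OR_MH = (10.4545 + 20.9361) / (6.0625 + 8.0731) = 31.3906 / 14.1356 = 2.22068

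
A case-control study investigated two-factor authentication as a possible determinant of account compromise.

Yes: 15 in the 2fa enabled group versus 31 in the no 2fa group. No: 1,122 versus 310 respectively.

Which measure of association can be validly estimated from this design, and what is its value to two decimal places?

0.13

From the description: a = 15, b = 1122, c = 31, d = 310.
This is a case-control study: participants were sampled on outcome status, so risks in the source population cannot be estimated directly — relative risk is not valid here. The odds ratio is the appropriate measure.
OR = (a·d)/(b·c) = (15 × 310) / (1122 × 31) = 4650 / 34782 = 0.13369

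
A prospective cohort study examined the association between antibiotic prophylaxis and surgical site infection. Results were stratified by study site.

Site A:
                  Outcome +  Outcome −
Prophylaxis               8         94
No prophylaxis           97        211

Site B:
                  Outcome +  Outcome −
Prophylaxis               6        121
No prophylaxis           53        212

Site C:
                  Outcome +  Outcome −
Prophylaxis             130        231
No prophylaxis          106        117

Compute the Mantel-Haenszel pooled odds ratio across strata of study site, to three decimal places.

0.415

OR_MH = Σ(aᵢdᵢ/nᵢ) / Σ(bᵢcᵢ/nᵢ), where nᵢ is the stratum total.
Stratum 1 (Site A): n = 410; a·d/n = 8·211/410 = 4.1171; b·c/n = 94·97/410 = 22.2390
Stratum 2 (Site B): n = 392; a·d/n = 6·212/392 = 3.2449; b·c/n = 121·53/392 = 16.3597
Stratum 3 (Site C): n = 584; a·d/n = 130·117/584 = 26.0445; b·c/n = 231·106/584 = 41.9281
OR_MH = (4.1171 + 3.2449 + 26.0445) / (22.2390 + 16.3597 + 41.9281) = 33.4065 / 80.5268 = 0.41485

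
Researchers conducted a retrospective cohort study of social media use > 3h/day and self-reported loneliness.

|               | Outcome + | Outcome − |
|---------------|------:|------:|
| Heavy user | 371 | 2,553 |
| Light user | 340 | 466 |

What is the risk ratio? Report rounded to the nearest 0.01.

Cells: a = 371, b = 2553, c = 340, d = 466.
Risk in exposed = 371/2924 = 0.12688; risk in unexposed = 340/806 = 0.42184.
RR = 0.12688 / 0.42184 = 0.30078
The risk is 70% lower among the exposed than among the unexposed.

0.30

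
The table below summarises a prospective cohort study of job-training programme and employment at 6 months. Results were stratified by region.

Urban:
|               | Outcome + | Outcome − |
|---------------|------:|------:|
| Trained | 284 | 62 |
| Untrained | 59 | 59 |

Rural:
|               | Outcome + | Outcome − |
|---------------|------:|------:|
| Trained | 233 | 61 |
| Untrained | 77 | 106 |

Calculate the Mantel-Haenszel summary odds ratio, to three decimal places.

4.957

OR_MH = Σ(aᵢdᵢ/nᵢ) / Σ(bᵢcᵢ/nᵢ), where nᵢ is the stratum total.
Stratum 1 (Urban): n = 464; a·d/n = 284·59/464 = 36.1121; b·c/n = 62·59/464 = 7.8836
Stratum 2 (Rural): n = 477; a·d/n = 233·106/477 = 51.7778; b·c/n = 61·77/477 = 9.8470
OR_MH = (36.1121 + 51.7778) / (7.8836 + 9.8470) = 87.8898 / 17.7306 = 4.95696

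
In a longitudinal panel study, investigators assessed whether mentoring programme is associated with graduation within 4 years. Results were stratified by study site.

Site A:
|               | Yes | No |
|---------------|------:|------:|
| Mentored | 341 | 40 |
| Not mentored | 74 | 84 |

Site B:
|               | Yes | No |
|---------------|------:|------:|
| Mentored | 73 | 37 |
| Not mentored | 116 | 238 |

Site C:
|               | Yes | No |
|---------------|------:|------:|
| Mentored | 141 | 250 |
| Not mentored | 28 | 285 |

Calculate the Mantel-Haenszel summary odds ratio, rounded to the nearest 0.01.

OR_MH = Σ(aᵢdᵢ/nᵢ) / Σ(bᵢcᵢ/nᵢ), where nᵢ is the stratum total.
Stratum 1 (Site A): n = 539; a·d/n = 341·84/539 = 53.1429; b·c/n = 40·74/539 = 5.4917
Stratum 2 (Site B): n = 464; a·d/n = 73·238/464 = 37.4440; b·c/n = 37·116/464 = 9.2500
Stratum 3 (Site C): n = 704; a·d/n = 141·285/704 = 57.0810; b·c/n = 250·28/704 = 9.9432
OR_MH = (53.1429 + 37.4440 + 57.0810) / (5.4917 + 9.2500 + 9.9432) = 147.6678 / 24.6848 = 5.98213

5.98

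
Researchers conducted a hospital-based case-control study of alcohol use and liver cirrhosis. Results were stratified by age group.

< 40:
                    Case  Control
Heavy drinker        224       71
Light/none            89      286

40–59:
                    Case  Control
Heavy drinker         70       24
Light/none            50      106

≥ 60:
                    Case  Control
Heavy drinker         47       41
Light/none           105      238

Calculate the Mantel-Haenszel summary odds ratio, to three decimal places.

OR_MH = Σ(aᵢdᵢ/nᵢ) / Σ(bᵢcᵢ/nᵢ), where nᵢ is the stratum total.
Stratum 1 (< 40): n = 670; a·d/n = 224·286/670 = 95.6179; b·c/n = 71·89/670 = 9.4313
Stratum 2 (40–59): n = 250; a·d/n = 70·106/250 = 29.6800; b·c/n = 24·50/250 = 4.8000
Stratum 3 (≥ 60): n = 431; a·d/n = 47·238/431 = 25.9536; b·c/n = 41·105/431 = 9.9884
OR_MH = (95.6179 + 29.6800 + 25.9536) / (9.4313 + 4.8000 + 9.9884) = 151.2515 / 24.2197 = 6.24497

6.245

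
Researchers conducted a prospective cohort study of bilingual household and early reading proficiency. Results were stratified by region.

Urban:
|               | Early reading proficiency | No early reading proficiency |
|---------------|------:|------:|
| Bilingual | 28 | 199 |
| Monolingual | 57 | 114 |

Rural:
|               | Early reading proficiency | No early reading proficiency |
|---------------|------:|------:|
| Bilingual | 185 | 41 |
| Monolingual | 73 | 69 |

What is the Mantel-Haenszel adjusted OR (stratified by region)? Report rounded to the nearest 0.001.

1.166

OR_MH = Σ(aᵢdᵢ/nᵢ) / Σ(bᵢcᵢ/nᵢ), where nᵢ is the stratum total.
Stratum 1 (Urban): n = 398; a·d/n = 28·114/398 = 8.0201; b·c/n = 199·57/398 = 28.5000
Stratum 2 (Rural): n = 368; a·d/n = 185·69/368 = 34.6875; b·c/n = 41·73/368 = 8.1332
OR_MH = (8.0201 + 34.6875) / (28.5000 + 8.1332) = 42.7076 / 36.6332 = 1.16582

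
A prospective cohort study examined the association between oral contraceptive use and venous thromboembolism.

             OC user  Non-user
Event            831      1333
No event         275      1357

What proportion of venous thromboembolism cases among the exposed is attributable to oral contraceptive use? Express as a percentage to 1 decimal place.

Reading the table with exposure as columns: a = 831 (OC user, case), b = 275 (OC user, non-case), c = 1333 (Non-user, case), d = 1357.
Risk in exposed = 831/1106 = 0.75136; risk in unexposed = 1333/2690 = 0.49554.
RR = 0.75136/0.49554 = 1.51624
AR% = (RR − 1)/RR × 100 = (1.51624 − 1)/1.51624 × 100 = 34.0474%

34.0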